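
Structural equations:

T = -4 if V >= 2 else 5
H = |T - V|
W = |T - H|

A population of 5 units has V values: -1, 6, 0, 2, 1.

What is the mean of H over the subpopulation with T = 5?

5

Observing T=5 restricts to units where T's equation naturally yields 5: V ∈ {-1, 0, 1}. In that subpopulation H = 6, 5, 4, mean 5.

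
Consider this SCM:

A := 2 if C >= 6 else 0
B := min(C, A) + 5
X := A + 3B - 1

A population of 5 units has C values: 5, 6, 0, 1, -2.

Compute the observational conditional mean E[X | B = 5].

Observing B=5 restricts to units where B's equation naturally yields 5: C ∈ {5, 0, 1}. In that subpopulation X = 14, 14, 14, mean 14.

14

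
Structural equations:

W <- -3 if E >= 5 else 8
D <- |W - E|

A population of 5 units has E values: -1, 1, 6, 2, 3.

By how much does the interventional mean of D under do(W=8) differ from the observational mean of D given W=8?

-0.95

do(W=8) breaks W's dependence on E. With W=8 fixed, D across the units is 9, 7, 2, 6, 5, mean 5.8.
Conditioning on W=8 selects the 4 unit(s) with E ∈ {-1, 1, 2, 3}. Their D values: 9, 7, 6, 5. Mean = 6.75.
Difference = 5.8 − 6.75 = -0.95.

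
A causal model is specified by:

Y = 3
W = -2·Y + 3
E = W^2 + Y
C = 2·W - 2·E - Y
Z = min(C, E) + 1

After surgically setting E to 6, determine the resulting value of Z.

-20

do(E=6) replaces the equation E = W^2 + Y with the constant E = 6.
W = -2·Y + 3  [with Y=3]  = -3
C = 2·W - 2·E - Y  [with W=-3, E=6, Y=3]  = -21
Z = min(C, E) + 1  [with C=-21, E=6]  = -20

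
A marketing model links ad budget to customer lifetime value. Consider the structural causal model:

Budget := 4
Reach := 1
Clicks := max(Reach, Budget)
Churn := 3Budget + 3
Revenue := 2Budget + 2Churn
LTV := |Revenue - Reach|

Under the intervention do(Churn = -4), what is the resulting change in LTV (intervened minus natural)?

-36

Under do(Churn=-4), the mechanism Churn := 3Budget + 3 is discarded; Churn is fixed at -4.
Revenue = 2Budget + 2Churn  [with Budget=4, Churn=-4]  = 0
LTV = |Revenue - Reach|  [with Revenue=0, Reach=1]  = 1
Without intervention: Churn = 3Budget + 3  [with Budget=4]  = 15; Revenue = 2Budget + 2Churn  [with Budget=4, Churn=15]  = 38; LTV = |Revenue - Reach|  [with Revenue=38, Reach=1]  = 37.
Change = 1 − 37 = -36.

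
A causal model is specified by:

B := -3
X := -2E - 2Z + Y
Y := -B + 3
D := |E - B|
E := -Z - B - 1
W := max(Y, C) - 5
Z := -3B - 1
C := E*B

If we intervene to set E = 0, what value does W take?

The intervention breaks the incoming arrows to E: E := -Z - B - 1 no longer applies, and E = 0.
C = E*B  [with E=0, B=-3]  = 0
Y = -B + 3  [with B=-3]  = 6
W = max(Y, C) - 5  [with Y=6, C=0]  = 1

1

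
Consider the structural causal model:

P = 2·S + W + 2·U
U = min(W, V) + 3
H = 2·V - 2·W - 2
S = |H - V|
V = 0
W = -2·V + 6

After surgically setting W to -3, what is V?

0

Under do(W=-3), the mechanism W = -2·V + 6 is discarded; W is fixed at -3.
V is not downstream of the intervention, so its value is determined by the original equations.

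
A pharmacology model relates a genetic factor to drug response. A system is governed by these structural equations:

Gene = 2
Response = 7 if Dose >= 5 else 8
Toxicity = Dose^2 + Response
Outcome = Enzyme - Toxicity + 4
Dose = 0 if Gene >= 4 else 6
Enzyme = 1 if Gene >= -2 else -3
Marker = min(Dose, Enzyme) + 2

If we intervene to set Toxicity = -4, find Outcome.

9

Intervening sets Toxicity = -4 and removes its equation (Toxicity = Dose^2 + Response).
Enzyme = 1 if Gene >= -2 else -3  [with Gene=2]  = 1
Outcome = Enzyme - Toxicity + 4  [with Enzyme=1, Toxicity=-4]  = 9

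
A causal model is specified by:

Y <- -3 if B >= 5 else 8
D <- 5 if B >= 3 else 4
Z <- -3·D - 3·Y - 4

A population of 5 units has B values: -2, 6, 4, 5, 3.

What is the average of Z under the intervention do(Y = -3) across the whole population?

-9.4

Under do(Y=-3), Y's equation is replaced by Y=-3 for every unit. Per-unit Z: -7, -10, -10, -10, -10. Mean = -9.4.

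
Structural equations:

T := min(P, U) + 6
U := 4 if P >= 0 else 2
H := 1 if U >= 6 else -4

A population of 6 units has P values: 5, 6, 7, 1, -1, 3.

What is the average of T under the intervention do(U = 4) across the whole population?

8.5

do(U=4) breaks U's dependence on P. With U=4 fixed, T across the units is 10, 10, 10, 7, 5, 9, mean 8.5.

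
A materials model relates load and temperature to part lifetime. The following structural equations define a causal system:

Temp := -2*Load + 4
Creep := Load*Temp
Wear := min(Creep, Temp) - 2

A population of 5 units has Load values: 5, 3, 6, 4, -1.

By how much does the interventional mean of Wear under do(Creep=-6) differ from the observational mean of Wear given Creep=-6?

do(Creep=-6) breaks Creep's dependence on Load. With Creep=-6 fixed, Wear across the units is -8, -8, -10, -8, -8, mean -8.4.
E[Wear|Creep=-6] averages over only the 2 units with Creep=-6 (Load = 3, -1): Wear = -8, -8, mean -8.
Difference = -8.4 − (-8) = -0.4.

-0.4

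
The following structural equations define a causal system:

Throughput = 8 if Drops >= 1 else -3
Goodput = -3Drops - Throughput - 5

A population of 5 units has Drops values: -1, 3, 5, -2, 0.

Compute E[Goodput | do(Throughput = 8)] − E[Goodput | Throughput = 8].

Every unit gets Throughput=8 under the intervention. Goodput values become -10, -22, -28, -7, -13; E[Goodput|do(Throughput=8)] = -16.
Observing Throughput=8 restricts to units where Throughput's equation naturally yields 8: Drops ∈ {3, 5}. In that subpopulation Goodput = -22, -28, mean -25.
Difference = -16 − (-25) = 9.

9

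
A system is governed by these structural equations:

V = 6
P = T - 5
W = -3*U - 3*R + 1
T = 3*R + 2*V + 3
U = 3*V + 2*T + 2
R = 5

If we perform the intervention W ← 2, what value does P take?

25

The intervention breaks the incoming arrows to W: W = -3*U - 3*R + 1 no longer applies, and W = 2.
Since P is not a descendant of the intervened variable, it is unaffected.
T = 3*R + 2*V + 3  [with R=5, V=6]  = 30
P = T - 5  [with T=30]  = 25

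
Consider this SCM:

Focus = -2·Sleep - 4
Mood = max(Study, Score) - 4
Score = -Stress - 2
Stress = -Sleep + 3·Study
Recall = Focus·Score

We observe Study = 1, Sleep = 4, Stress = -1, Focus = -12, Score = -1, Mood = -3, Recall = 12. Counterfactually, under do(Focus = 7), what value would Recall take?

-7

The intervention breaks the incoming arrows to Focus: Focus = -2·Sleep - 4 no longer applies, and Focus = 7.
Stress = -Sleep + 3·Study  [with Sleep=4, Study=1]  = -1
Score = -Stress - 2  [with Stress=-1]  = -1
Recall = Focus·Score  [with Focus=7, Score=-1]  = -7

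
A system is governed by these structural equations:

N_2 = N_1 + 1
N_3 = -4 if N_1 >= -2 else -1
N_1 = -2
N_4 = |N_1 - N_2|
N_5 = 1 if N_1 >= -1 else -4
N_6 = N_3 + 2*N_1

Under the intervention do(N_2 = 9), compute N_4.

11

Under do(N_2=9), the mechanism N_2 = N_1 + 1 is discarded; N_2 is fixed at 9.
N_4 = |N_1 - N_2|  [with N_1=-2, N_2=9]  = 11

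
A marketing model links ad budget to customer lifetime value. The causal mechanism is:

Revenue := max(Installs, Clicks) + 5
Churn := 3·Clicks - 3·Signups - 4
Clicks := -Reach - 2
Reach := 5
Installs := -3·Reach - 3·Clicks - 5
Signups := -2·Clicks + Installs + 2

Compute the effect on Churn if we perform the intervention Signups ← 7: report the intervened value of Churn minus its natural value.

Intervening sets Signups = 7 and removes its equation (Signups := -2·Clicks + Installs + 2).
Clicks = -Reach - 2  [with Reach=5]  = -7
Churn = 3·Clicks - 3·Signups - 4  [with Clicks=-7, Signups=7]  = -46
Without intervention: Clicks = -Reach - 2  [with Reach=5]  = -7; Installs = -3·Reach - 3·Clicks - 5  [with Reach=5, Clicks=-7]  = 1; Signups = -2·Clicks + Installs + 2  [with Clicks=-7, Installs=1]  = 17; Churn = 3·Clicks - 3·Signups - 4  [with Clicks=-7, Signups=17]  = -76.
Change = -46 − (-76) = 30.

30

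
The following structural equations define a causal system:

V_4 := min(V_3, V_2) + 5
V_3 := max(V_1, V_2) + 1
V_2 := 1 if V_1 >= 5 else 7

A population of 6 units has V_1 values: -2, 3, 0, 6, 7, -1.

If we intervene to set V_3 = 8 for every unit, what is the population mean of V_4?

10

Under do(V_3=8), V_3's equation is replaced by V_3=8 for every unit. Per-unit V_4: 12, 12, 12, 6, 6, 12. Mean = 10.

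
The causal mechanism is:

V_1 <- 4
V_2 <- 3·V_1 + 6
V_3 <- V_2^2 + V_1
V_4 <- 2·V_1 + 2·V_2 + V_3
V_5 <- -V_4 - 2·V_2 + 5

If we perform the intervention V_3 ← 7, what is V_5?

-82

do(V_3=7) replaces the equation V_3 <- V_2^2 + V_1 with the constant V_3 = 7.
V_2 = 3·V_1 + 6  [with V_1=4]  = 18
V_4 = 2·V_1 + 2·V_2 + V_3  [with V_1=4, V_2=18, V_3=7]  = 51
V_5 = -V_4 - 2·V_2 + 5  [with V_4=51, V_2=18]  = -82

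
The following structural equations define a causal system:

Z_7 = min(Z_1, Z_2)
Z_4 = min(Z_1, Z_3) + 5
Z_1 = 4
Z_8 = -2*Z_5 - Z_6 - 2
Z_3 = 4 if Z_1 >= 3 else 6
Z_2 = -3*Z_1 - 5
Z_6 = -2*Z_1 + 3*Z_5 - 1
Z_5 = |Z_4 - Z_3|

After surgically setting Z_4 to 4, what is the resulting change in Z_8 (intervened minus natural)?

do(Z_4=4) replaces the equation Z_4 = min(Z_1, Z_3) + 5 with the constant Z_4 = 4.
Z_3 = 4 if Z_1 >= 3 else 6  [with Z_1=4]  = 4
Z_5 = |Z_4 - Z_3|  [with Z_4=4, Z_3=4]  = 0
Z_6 = -2*Z_1 + 3*Z_5 - 1  [with Z_1=4, Z_5=0]  = -9
Z_8 = -2*Z_5 - Z_6 - 2  [with Z_5=0, Z_6=-9]  = 7
Without intervention: Z_3 = 4 if Z_1 >= 3 else 6  [with Z_1=4]  = 4; Z_4 = min(Z_1, Z_3) + 5  [with Z_1=4, Z_3=4]  = 9; Z_5 = |Z_4 - Z_3|  [with Z_4=9, Z_3=4]  = 5; Z_6 = -2*Z_1 + 3*Z_5 - 1  [with Z_1=4, Z_5=5]  = 6; Z_8 = -2*Z_5 - Z_6 - 2  [with Z_5=5, Z_6=6]  = -18.
Change = 7 − (-18) = 25.

25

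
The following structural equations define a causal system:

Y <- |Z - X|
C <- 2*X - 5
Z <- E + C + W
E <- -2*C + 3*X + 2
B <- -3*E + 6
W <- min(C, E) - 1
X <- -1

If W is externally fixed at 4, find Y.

11

Under do(W=4), the mechanism W <- min(C, E) - 1 is discarded; W is fixed at 4.
C = 2*X - 5  [with X=-1]  = -7
E = -2*C + 3*X + 2  [with C=-7, X=-1]  = 13
Z = E + C + W  [with E=13, C=-7, W=4]  = 10
Y = |Z - X|  [with Z=10, X=-1]  = 11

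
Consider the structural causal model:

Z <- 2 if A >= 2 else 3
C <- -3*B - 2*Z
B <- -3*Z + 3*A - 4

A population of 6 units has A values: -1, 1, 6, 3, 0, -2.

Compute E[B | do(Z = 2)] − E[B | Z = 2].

The intervention sets Z=2 in all 6 units regardless of A. Recomputing B per unit gives -13, -7, 8, -1, -10, -16; average -6.5.
Observing Z=2 restricts to units where Z's equation naturally yields 2: A ∈ {6, 3}. In that subpopulation B = 8, -1, mean 3.5.
Difference = -6.5 − 3.5 = -10.

-10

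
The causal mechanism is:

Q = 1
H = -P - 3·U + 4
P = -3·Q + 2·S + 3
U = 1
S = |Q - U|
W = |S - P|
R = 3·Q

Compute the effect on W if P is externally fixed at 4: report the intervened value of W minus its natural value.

4

Under do(P=4), the mechanism P = -3·Q + 2·S + 3 is discarded; P is fixed at 4.
S = |Q - U|  [with Q=1, U=1]  = 0
W = |S - P|  [with S=0, P=4]  = 4
Without intervention: S = |Q - U|  [with Q=1, U=1]  = 0; P = -3·Q + 2·S + 3  [with Q=1, S=0]  = 0; W = |S - P|  [with S=0, P=0]  = 0.
Change = 4 − 0 = 4.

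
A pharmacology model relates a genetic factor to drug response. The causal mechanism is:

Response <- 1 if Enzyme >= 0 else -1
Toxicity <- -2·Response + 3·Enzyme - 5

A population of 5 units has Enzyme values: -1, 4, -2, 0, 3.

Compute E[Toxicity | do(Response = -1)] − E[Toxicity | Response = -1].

6.9

Under do(Response=-1), Response's equation is replaced by Response=-1 for every unit. Per-unit Toxicity: -6, 9, -9, -3, 6. Mean = -0.6.
Observing Response=-1 restricts to units where Response's equation naturally yields -1: Enzyme ∈ {-1, -2}. In that subpopulation Toxicity = -6, -9, mean -7.5.
Difference = -0.6 − (-7.5) = 6.9.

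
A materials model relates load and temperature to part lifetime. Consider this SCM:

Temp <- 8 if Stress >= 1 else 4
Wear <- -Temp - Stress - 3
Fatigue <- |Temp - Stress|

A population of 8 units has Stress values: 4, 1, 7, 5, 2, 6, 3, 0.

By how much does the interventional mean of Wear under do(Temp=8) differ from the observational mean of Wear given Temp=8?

do(Temp=8) breaks Temp's dependence on Stress. With Temp=8 fixed, Wear across the units is -15, -12, -18, -16, -13, -17, -14, -11, mean -14.5.
E[Wear|Temp=8] averages over only the 7 units with Temp=8 (Stress = 4, 1, 7, 5, 2, 6, 3): Wear = -15, -12, -18, -16, -13, -17, -14, mean -15.
Difference = -14.5 − (-15) = 0.5.

0.5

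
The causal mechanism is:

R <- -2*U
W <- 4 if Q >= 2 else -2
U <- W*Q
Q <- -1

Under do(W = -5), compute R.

-10

Under do(W=-5), the mechanism W <- 4 if Q >= 2 else -2 is discarded; W is fixed at -5.
U = W*Q  [with W=-5, Q=-1]  = 5
R = -2*U  [with U=5]  = -10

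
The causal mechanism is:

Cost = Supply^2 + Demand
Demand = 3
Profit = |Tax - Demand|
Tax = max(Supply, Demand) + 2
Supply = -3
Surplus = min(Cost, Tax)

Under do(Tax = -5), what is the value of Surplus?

Under do(Tax=-5), the mechanism Tax = max(Supply, Demand) + 2 is discarded; Tax is fixed at -5.
Cost = Supply^2 + Demand  [with Supply=-3, Demand=3]  = 12
Surplus = min(Cost, Tax)  [with Cost=12, Tax=-5]  = -5

-5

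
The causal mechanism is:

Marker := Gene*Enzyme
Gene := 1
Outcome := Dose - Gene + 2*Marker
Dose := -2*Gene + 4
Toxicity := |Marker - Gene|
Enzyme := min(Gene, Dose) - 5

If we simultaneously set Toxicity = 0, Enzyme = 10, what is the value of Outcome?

21

The joint intervention fixes Toxicity = 0, Enzyme = 10, removing each variable's own equation.
Dose = -2*Gene + 4  [with Gene=1]  = 2
Marker = Gene*Enzyme  [with Gene=1, Enzyme=10]  = 10
Outcome = Dose - Gene + 2*Marker  [with Dose=2, Gene=1, Marker=10]  = 21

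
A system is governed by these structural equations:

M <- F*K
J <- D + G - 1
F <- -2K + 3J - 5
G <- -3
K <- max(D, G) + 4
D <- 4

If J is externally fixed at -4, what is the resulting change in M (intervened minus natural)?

The intervention breaks the incoming arrows to J: J <- D + G - 1 no longer applies, and J = -4.
K = max(D, G) + 4  [with D=4, G=-3]  = 8
F = -2K + 3J - 5  [with K=8, J=-4]  = -33
M = F*K  [with F=-33, K=8]  = -264
Without intervention: J = D + G - 1  [with D=4, G=-3]  = 0; K = max(D, G) + 4  [with D=4, G=-3]  = 8; F = -2K + 3J - 5  [with K=8, J=0]  = -21; M = F*K  [with F=-21, K=8]  = -168.
Change = -264 − (-168) = -96.

-96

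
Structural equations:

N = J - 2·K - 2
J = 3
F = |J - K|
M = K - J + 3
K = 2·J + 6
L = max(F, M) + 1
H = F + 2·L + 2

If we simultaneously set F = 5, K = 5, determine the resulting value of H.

19

Setting F = 5, K = 5 by intervention discards those variables' equations.
M = K - J + 3  [with K=5, J=3]  = 5
L = max(F, M) + 1  [with F=5, M=5]  = 6
H = F + 2·L + 2  [with F=5, L=6]  = 19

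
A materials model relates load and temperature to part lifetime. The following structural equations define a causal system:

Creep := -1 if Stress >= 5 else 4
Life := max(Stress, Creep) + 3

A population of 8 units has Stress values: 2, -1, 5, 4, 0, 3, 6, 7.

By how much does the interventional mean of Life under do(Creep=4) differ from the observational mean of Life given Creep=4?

0.75

do(Creep=4) breaks Creep's dependence on Stress. With Creep=4 fixed, Life across the units is 7, 7, 8, 7, 7, 7, 9, 10, mean 7.75.
Conditioning on Creep=4 selects the 5 unit(s) with Stress ∈ {2, -1, 4, 0, 3}. Their Life values: 7, 7, 7, 7, 7. Mean = 7.
Difference = 7.75 − 7 = 0.75.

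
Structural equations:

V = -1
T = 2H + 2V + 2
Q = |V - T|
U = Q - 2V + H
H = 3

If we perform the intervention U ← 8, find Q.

The intervention breaks the incoming arrows to U: U = Q - 2V + H no longer applies, and U = 8.
Since Q is not a descendant of the intervened variable, it is unaffected.
T = 2H + 2V + 2  [with H=3, V=-1]  = 6
Q = |V - T|  [with V=-1, T=6]  = 7

7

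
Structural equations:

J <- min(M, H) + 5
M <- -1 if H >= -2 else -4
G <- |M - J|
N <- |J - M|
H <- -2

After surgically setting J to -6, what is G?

do(J=-6) replaces the equation J <- min(M, H) + 5 with the constant J = -6.
M = -1 if H >= -2 else -4  [with H=-2]  = -1
G = |M - J|  [with M=-1, J=-6]  = 5

5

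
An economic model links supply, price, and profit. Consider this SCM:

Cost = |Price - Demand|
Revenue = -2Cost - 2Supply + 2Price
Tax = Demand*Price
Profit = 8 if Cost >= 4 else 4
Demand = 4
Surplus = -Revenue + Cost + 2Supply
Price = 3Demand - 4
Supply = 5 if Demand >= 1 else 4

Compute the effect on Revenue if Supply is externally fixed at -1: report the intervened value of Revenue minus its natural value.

12

do(Supply=-1) replaces the equation Supply = 5 if Demand >= 1 else 4 with the constant Supply = -1.
Price = 3Demand - 4  [with Demand=4]  = 8
Cost = |Price - Demand|  [with Price=8, Demand=4]  = 4
Revenue = -2Cost - 2Supply + 2Price  [with Cost=4, Supply=-1, Price=8]  = 10
Without intervention: Price = 3Demand - 4  [with Demand=4]  = 8; Supply = 5 if Demand >= 1 else 4  [with Demand=4]  = 5; Cost = |Price - Demand|  [with Price=8, Demand=4]  = 4; Revenue = -2Cost - 2Supply + 2Price  [with Cost=4, Supply=5, Price=8]  = -2.
Change = 10 − (-2) = 12.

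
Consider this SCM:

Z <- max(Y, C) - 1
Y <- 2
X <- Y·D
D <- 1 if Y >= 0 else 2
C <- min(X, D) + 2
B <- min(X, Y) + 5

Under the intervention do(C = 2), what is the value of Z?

Intervening sets C = 2 and removes its equation (C <- min(X, D) + 2).
Z = max(Y, C) - 1  [with Y=2, C=2]  = 1

1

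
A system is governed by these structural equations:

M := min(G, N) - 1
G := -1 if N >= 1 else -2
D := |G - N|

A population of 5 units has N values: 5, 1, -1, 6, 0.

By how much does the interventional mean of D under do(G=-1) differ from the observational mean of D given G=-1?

-1.8

do(G=-1) breaks G's dependence on N. With G=-1 fixed, D across the units is 6, 2, 0, 7, 1, mean 3.2.
E[D|G=-1] averages over only the 3 units with G=-1 (N = 5, 1, 6): D = 6, 2, 7, mean 5.
Difference = 3.2 − 5 = -1.8.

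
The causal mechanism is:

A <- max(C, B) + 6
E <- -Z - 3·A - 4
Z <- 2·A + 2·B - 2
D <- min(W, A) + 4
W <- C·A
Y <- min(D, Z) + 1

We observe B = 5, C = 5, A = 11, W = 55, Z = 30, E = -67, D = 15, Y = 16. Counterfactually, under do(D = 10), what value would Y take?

11

do(D=10) replaces the equation D <- min(W, A) + 4 with the constant D = 10.
A = max(C, B) + 6  [with C=5, B=5]  = 11
Z = 2·A + 2·B - 2  [with A=11, B=5]  = 30
Y = min(D, Z) + 1  [with D=10, Z=30]  = 11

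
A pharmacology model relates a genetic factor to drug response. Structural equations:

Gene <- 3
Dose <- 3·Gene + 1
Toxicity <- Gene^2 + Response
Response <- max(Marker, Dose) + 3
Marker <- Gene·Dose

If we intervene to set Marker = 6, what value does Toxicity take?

do(Marker=6) replaces the equation Marker <- Gene·Dose with the constant Marker = 6.
Dose = 3·Gene + 1  [with Gene=3]  = 10
Response = max(Marker, Dose) + 3  [with Marker=6, Dose=10]  = 13
Toxicity = Gene^2 + Response  [with Gene=3, Response=13]  = 22

22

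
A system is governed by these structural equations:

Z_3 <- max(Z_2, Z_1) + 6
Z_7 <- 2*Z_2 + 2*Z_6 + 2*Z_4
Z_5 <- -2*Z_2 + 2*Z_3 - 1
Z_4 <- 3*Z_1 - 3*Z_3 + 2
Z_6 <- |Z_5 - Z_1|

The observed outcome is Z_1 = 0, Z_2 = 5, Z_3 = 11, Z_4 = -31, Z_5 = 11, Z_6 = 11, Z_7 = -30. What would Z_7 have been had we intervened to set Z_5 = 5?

-42

Under do(Z_5=5), the mechanism Z_5 <- -2*Z_2 + 2*Z_3 - 1 is discarded; Z_5 is fixed at 5.
Z_3 = max(Z_2, Z_1) + 6  [with Z_2=5, Z_1=0]  = 11
Z_4 = 3*Z_1 - 3*Z_3 + 2  [with Z_1=0, Z_3=11]  = -31
Z_6 = |Z_5 - Z_1|  [with Z_5=5, Z_1=0]  = 5
Z_7 = 2*Z_2 + 2*Z_6 + 2*Z_4  [with Z_2=5, Z_6=5, Z_4=-31]  = -42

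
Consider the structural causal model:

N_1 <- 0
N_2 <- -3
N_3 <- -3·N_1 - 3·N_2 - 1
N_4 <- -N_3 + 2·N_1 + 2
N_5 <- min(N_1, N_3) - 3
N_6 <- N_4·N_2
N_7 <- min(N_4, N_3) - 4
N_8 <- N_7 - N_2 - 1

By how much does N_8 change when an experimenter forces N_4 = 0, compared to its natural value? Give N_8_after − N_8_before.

do(N_4=0) replaces the equation N_4 <- -N_3 + 2·N_1 + 2 with the constant N_4 = 0.
N_3 = -3·N_1 - 3·N_2 - 1  [with N_1=0, N_2=-3]  = 8
N_7 = min(N_4, N_3) - 4  [with N_4=0, N_3=8]  = -4
N_8 = N_7 - N_2 - 1  [with N_7=-4, N_2=-3]  = -2
Without intervention: N_3 = -3·N_1 - 3·N_2 - 1  [with N_1=0, N_2=-3]  = 8; N_4 = -N_3 + 2·N_1 + 2  [with N_3=8, N_1=0]  = -6; N_7 = min(N_4, N_3) - 4  [with N_4=-6, N_3=8]  = -10; N_8 = N_7 - N_2 - 1  [with N_7=-10, N_2=-3]  = -8.
Change = -2 − (-8) = 6.

6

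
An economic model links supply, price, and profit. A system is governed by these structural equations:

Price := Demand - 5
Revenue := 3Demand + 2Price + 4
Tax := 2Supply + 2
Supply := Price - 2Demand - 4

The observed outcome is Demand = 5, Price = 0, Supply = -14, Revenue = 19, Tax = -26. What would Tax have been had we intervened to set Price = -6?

-38

do(Price=-6) replaces the equation Price := Demand - 5 with the constant Price = -6.
Supply = Price - 2Demand - 4  [with Price=-6, Demand=5]  = -20
Tax = 2Supply + 2  [with Supply=-20]  = -38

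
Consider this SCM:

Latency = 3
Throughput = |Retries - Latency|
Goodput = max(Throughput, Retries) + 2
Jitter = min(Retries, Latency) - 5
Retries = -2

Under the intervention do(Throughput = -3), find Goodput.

0

Intervening sets Throughput = -3 and removes its equation (Throughput = |Retries - Latency|).
Goodput = max(Throughput, Retries) + 2  [with Throughput=-3, Retries=-2]  = 0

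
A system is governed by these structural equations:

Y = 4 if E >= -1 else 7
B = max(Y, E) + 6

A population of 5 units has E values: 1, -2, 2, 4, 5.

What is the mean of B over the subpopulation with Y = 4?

Observing Y=4 restricts to units where Y's equation naturally yields 4: E ∈ {1, 2, 4, 5}. In that subpopulation B = 10, 10, 10, 11, mean 10.25.

10.25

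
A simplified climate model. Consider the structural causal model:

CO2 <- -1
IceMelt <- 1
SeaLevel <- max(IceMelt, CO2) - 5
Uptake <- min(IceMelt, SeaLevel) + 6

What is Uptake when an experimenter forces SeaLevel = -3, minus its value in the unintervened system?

The intervention breaks the incoming arrows to SeaLevel: SeaLevel <- max(IceMelt, CO2) - 5 no longer applies, and SeaLevel = -3.
Uptake = min(IceMelt, SeaLevel) + 6  [with IceMelt=1, SeaLevel=-3]  = 3
Without intervention: SeaLevel = max(IceMelt, CO2) - 5  [with IceMelt=1, CO2=-1]  = -4; Uptake = min(IceMelt, SeaLevel) + 6  [with IceMelt=1, SeaLevel=-4]  = 2.
Change = 3 − 2 = 1.

1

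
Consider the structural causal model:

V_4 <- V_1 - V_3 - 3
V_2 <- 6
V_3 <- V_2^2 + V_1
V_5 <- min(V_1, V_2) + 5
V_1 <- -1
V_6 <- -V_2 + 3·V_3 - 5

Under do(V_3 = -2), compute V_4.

The intervention breaks the incoming arrows to V_3: V_3 <- V_2^2 + V_1 no longer applies, and V_3 = -2.
V_4 = V_1 - V_3 - 3  [with V_1=-1, V_3=-2]  = -2

-2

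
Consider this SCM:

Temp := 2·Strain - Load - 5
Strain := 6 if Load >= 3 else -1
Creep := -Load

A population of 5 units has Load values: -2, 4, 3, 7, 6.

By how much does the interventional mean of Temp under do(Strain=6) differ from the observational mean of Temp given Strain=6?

Every unit gets Strain=6 under the intervention. Temp values become 9, 3, 4, 0, 1; E[Temp|do(Strain=6)] = 3.4.
E[Temp|Strain=6] averages over only the 4 units with Strain=6 (Load = 4, 3, 7, 6): Temp = 3, 4, 0, 1, mean 2.
Difference = 3.4 − 2 = 1.4.

1.4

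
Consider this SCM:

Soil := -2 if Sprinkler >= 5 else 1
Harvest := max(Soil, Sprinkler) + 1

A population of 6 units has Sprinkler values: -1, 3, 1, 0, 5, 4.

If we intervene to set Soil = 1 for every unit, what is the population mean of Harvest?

3.5

do(Soil=1) breaks Soil's dependence on Sprinkler. With Soil=1 fixed, Harvest across the units is 2, 4, 2, 2, 6, 5, mean 3.5.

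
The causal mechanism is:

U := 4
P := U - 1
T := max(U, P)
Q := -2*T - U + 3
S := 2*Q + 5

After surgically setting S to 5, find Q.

-9

The intervention breaks the incoming arrows to S: S := 2*Q + 5 no longer applies, and S = 5.
Since Q is not a descendant of the intervened variable, it is unaffected.
P = U - 1  [with U=4]  = 3
T = max(U, P)  [with U=4, P=3]  = 4
Q = -2*T - U + 3  [with T=4, U=4]  = -9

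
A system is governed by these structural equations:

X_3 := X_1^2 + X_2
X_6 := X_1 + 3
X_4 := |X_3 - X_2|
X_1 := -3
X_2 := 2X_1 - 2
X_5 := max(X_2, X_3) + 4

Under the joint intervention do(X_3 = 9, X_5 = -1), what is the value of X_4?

17

The joint intervention fixes X_3 = 9, X_5 = -1, removing each variable's own equation.
X_2 = 2X_1 - 2  [with X_1=-3]  = -8
X_4 = |X_3 - X_2|  [with X_3=9, X_2=-8]  = 17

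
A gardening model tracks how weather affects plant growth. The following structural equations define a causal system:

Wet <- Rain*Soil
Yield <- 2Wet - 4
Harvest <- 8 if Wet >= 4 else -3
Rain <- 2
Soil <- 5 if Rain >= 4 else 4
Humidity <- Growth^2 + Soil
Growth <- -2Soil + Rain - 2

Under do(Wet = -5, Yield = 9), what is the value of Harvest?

Under do(Wet = -5, Yield = 9), each intervened variable's structural equation is replaced by its fixed value.
Harvest = 8 if Wet >= 4 else -3  [with Wet=-5]  = -3

-3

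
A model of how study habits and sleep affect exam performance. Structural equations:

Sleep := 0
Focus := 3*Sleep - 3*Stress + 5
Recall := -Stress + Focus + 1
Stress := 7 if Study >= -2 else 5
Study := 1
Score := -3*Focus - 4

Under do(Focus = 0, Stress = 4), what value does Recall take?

-3

The joint intervention fixes Focus = 0, Stress = 4, removing each variable's own equation.
Recall = -Stress + Focus + 1  [with Stress=4, Focus=0]  = -3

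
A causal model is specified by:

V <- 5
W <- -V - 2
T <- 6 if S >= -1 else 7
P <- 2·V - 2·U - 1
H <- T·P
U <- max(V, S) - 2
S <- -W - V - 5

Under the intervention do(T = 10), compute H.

30

Under do(T=10), the mechanism T <- 6 if S >= -1 else 7 is discarded; T is fixed at 10.
W = -V - 2  [with V=5]  = -7
S = -W - V - 5  [with W=-7, V=5]  = -3
U = max(V, S) - 2  [with V=5, S=-3]  = 3
P = 2·V - 2·U - 1  [with V=5, U=3]  = 3
H = T·P  [with T=10, P=3]  = 30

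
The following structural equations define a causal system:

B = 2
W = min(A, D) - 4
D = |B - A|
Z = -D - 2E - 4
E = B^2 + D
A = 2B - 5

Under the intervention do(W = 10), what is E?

7

do(W=10) replaces the equation W = min(A, D) - 4 with the constant W = 10.
No directed path runs from W to E, so E keeps its natural value.
A = 2B - 5  [with B=2]  = -1
D = |B - A|  [with B=2, A=-1]  = 3
E = B^2 + D  [with B=2, D=3]  = 7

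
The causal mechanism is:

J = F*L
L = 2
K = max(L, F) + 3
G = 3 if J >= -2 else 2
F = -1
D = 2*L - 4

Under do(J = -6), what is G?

2

The intervention breaks the incoming arrows to J: J = F*L no longer applies, and J = -6.
G = 3 if J >= -2 else 2  [with J=-6]  = 2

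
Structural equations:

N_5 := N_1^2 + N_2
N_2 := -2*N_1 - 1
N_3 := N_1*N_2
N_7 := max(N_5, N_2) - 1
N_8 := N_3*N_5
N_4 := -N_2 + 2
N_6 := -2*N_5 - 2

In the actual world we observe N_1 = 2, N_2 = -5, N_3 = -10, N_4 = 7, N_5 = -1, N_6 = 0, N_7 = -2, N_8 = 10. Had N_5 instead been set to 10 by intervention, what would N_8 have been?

do(N_5=10) replaces the equation N_5 := N_1^2 + N_2 with the constant N_5 = 10.
N_2 = -2*N_1 - 1  [with N_1=2]  = -5
N_3 = N_1*N_2  [with N_1=2, N_2=-5]  = -10
N_8 = N_3*N_5  [with N_3=-10, N_5=10]  = -100

-100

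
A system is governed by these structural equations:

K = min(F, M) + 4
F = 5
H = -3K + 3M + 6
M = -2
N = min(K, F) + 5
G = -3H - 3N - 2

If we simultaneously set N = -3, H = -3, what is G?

The joint intervention fixes N = -3, H = -3, removing each variable's own equation.
G = -3H - 3N - 2  [with H=-3, N=-3]  = 16

16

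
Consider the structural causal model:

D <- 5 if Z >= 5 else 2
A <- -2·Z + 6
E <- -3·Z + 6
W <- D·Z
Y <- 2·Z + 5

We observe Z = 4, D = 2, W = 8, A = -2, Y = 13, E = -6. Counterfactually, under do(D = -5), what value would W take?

-20

The intervention breaks the incoming arrows to D: D <- 5 if Z >= 5 else 2 no longer applies, and D = -5.
W = D·Z  [with D=-5, Z=4]  = -20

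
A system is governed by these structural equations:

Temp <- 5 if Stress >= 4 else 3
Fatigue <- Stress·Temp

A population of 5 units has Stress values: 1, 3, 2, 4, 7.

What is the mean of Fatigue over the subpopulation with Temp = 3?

6

Conditioning on Temp=3 selects the 3 unit(s) with Stress ∈ {1, 3, 2}. Their Fatigue values: 3, 9, 6. Mean = 6.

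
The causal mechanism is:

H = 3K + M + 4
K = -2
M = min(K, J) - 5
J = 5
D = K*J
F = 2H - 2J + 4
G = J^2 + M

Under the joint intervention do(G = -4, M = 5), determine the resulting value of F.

0

Under do(G = -4, M = 5), each intervened variable's structural equation is replaced by its fixed value.
H = 3K + M + 4  [with K=-2, M=5]  = 3
F = 2H - 2J + 4  [with H=3, J=5]  = 0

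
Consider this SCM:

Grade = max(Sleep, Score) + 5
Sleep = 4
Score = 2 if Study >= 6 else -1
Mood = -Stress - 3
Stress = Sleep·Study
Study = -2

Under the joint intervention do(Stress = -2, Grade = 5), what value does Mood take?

-1

The joint intervention fixes Stress = -2, Grade = 5, removing each variable's own equation.
Mood = -Stress - 3  [with Stress=-2]  = -1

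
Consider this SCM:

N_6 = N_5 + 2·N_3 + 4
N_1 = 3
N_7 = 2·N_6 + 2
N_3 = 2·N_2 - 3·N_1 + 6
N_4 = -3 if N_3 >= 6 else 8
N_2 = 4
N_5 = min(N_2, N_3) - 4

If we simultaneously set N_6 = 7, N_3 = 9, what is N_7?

Under do(N_6 = 7, N_3 = 9), each intervened variable's structural equation is replaced by its fixed value.
N_7 = 2·N_6 + 2  [with N_6=7]  = 16

16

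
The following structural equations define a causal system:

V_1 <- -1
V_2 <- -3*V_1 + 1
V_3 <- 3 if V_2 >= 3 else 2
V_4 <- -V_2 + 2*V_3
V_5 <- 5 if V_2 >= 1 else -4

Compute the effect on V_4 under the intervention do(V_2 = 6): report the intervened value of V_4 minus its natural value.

Under do(V_2=6), the mechanism V_2 <- -3*V_1 + 1 is discarded; V_2 is fixed at 6.
V_3 = 3 if V_2 >= 3 else 2  [with V_2=6]  = 3
V_4 = -V_2 + 2*V_3  [with V_2=6, V_3=3]  = 0
Without intervention: V_2 = -3*V_1 + 1  [with V_1=-1]  = 4; V_3 = 3 if V_2 >= 3 else 2  [with V_2=4]  = 3; V_4 = -V_2 + 2*V_3  [with V_2=4, V_3=3]  = 2.
Change = 0 − 2 = -2.

-2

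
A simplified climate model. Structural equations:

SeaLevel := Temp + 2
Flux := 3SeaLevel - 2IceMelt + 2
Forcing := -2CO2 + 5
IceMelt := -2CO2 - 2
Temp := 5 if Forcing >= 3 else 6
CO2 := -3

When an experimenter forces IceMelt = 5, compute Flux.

Under do(IceMelt=5), the mechanism IceMelt := -2CO2 - 2 is discarded; IceMelt is fixed at 5.
Forcing = -2CO2 + 5  [with CO2=-3]  = 11
Temp = 5 if Forcing >= 3 else 6  [with Forcing=11]  = 5
SeaLevel = Temp + 2  [with Temp=5]  = 7
Flux = 3SeaLevel - 2IceMelt + 2  [with SeaLevel=7, IceMelt=5]  = 13

13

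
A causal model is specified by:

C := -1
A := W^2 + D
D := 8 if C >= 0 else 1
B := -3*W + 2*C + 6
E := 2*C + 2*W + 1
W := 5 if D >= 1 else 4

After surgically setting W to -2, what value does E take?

The intervention breaks the incoming arrows to W: W := 5 if D >= 1 else 4 no longer applies, and W = -2.
E = 2*C + 2*W + 1  [with C=-1, W=-2]  = -5

-5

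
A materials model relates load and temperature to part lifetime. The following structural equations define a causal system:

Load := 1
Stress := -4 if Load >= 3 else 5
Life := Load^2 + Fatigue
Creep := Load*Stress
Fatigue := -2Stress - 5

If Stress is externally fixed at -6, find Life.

do(Stress=-6) replaces the equation Stress := -4 if Load >= 3 else 5 with the constant Stress = -6.
Fatigue = -2Stress - 5  [with Stress=-6]  = 7
Life = Load^2 + Fatigue  [with Load=1, Fatigue=7]  = 8

8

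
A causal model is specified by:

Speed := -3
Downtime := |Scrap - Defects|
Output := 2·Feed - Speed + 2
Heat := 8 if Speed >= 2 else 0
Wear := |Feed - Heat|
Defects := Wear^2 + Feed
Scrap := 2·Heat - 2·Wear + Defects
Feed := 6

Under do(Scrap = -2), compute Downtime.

Intervening sets Scrap = -2 and removes its equation (Scrap := 2·Heat - 2·Wear + Defects).
Heat = 8 if Speed >= 2 else 0  [with Speed=-3]  = 0
Wear = |Feed - Heat|  [with Feed=6, Heat=0]  = 6
Defects = Wear^2 + Feed  [with Wear=6, Feed=6]  = 42
Downtime = |Scrap - Defects|  [with Scrap=-2, Defects=42]  = 44

44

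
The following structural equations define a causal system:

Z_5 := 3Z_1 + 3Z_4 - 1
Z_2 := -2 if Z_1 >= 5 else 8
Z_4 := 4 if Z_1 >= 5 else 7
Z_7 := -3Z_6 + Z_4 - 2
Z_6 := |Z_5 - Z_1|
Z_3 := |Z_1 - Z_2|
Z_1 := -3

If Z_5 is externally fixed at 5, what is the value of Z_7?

Under do(Z_5=5), the mechanism Z_5 := 3Z_1 + 3Z_4 - 1 is discarded; Z_5 is fixed at 5.
Z_4 = 4 if Z_1 >= 5 else 7  [with Z_1=-3]  = 7
Z_6 = |Z_5 - Z_1|  [with Z_5=5, Z_1=-3]  = 8
Z_7 = -3Z_6 + Z_4 - 2  [with Z_6=8, Z_4=7]  = -19

-19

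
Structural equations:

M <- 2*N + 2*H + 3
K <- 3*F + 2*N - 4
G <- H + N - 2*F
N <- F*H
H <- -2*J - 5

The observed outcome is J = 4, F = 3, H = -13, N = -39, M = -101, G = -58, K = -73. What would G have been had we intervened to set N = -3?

-22

Under do(N=-3), the mechanism N <- F*H is discarded; N is fixed at -3.
H = -2*J - 5  [with J=4]  = -13
G = H + N - 2*F  [with H=-13, N=-3, F=3]  = -22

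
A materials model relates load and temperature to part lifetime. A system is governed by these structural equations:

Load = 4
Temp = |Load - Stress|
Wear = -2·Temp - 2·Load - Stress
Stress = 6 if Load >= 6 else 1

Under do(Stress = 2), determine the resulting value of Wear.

-14

Under do(Stress=2), the mechanism Stress = 6 if Load >= 6 else 1 is discarded; Stress is fixed at 2.
Temp = |Load - Stress|  [with Load=4, Stress=2]  = 2
Wear = -2·Temp - 2·Load - Stress  [with Temp=2, Load=4, Stress=2]  = -14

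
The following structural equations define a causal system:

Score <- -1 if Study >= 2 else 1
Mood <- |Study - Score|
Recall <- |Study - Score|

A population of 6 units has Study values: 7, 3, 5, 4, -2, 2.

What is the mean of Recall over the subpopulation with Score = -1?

5.2

Observing Score=-1 restricts to units where Score's equation naturally yields -1: Study ∈ {7, 3, 5, 4, 2}. In that subpopulation Recall = 8, 4, 6, 5, 3, mean 5.2.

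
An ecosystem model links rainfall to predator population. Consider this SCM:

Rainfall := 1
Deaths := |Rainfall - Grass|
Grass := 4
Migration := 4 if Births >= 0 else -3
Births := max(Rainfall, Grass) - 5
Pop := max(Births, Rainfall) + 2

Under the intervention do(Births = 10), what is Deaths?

3

The intervention breaks the incoming arrows to Births: Births := max(Rainfall, Grass) - 5 no longer applies, and Births = 10.
Deaths is not downstream of the intervention, so its value is determined by the original equations.
Deaths = |Rainfall - Grass|  [with Rainfall=1, Grass=4]  = 3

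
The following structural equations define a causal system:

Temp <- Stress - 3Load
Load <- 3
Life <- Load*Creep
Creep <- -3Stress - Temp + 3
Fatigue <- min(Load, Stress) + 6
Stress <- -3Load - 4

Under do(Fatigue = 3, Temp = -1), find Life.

129

The joint intervention fixes Fatigue = 3, Temp = -1, removing each variable's own equation.
Stress = -3Load - 4  [with Load=3]  = -13
Creep = -3Stress - Temp + 3  [with Stress=-13, Temp=-1]  = 43
Life = Load*Creep  [with Load=3, Creep=43]  = 129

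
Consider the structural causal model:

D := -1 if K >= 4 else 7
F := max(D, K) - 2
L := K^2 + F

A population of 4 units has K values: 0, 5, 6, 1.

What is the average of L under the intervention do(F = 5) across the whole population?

20.5

Under do(F=5), F's equation is replaced by F=5 for every unit. Per-unit L: 5, 30, 41, 6. Mean = 20.5.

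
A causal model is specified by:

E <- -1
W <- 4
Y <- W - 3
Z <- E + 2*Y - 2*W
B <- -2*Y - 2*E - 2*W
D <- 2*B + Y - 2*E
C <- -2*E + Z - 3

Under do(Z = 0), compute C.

The intervention breaks the incoming arrows to Z: Z <- E + 2*Y - 2*W no longer applies, and Z = 0.
C = -2*E + Z - 3  [with E=-1, Z=0]  = -1

-1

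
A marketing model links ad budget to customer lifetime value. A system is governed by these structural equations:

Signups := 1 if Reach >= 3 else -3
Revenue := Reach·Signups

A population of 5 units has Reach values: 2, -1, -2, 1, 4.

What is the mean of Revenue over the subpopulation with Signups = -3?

E[Revenue|Signups=-3] averages over only the 4 units with Signups=-3 (Reach = 2, -1, -2, 1): Revenue = -6, 3, 6, -3, mean 0.

0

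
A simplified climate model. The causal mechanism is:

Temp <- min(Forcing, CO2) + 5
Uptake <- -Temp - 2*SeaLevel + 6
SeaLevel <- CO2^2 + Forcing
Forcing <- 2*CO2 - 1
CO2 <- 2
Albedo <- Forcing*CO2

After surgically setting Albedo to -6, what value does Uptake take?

-15

Under do(Albedo=-6), the mechanism Albedo <- Forcing*CO2 is discarded; Albedo is fixed at -6.
Since Uptake is not a descendant of the intervened variable, it is unaffected.
Forcing = 2*CO2 - 1  [with CO2=2]  = 3
Temp = min(Forcing, CO2) + 5  [with Forcing=3, CO2=2]  = 7
SeaLevel = CO2^2 + Forcing  [with CO2=2, Forcing=3]  = 7
Uptake = -Temp - 2*SeaLevel + 6  [with Temp=7, SeaLevel=7]  = -15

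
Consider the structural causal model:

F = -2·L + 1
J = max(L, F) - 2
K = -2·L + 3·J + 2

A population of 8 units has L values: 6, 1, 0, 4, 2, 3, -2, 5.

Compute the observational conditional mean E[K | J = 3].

Conditioning on J=3 selects the 2 unit(s) with L ∈ {-2, 5}. Their K values: 15, 1. Mean = 8.

8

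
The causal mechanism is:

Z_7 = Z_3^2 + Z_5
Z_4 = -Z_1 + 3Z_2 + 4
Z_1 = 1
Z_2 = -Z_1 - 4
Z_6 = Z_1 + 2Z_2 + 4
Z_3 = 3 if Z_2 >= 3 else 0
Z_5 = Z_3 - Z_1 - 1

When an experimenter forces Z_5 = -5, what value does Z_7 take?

Under do(Z_5=-5), the mechanism Z_5 = Z_3 - Z_1 - 1 is discarded; Z_5 is fixed at -5.
Z_2 = -Z_1 - 4  [with Z_1=1]  = -5
Z_3 = 3 if Z_2 >= 3 else 0  [with Z_2=-5]  = 0
Z_7 = Z_3^2 + Z_5  [with Z_3=0, Z_5=-5]  = -5

-5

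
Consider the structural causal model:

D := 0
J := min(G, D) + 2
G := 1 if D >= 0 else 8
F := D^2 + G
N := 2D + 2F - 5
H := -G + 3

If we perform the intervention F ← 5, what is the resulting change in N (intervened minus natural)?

8

The intervention breaks the incoming arrows to F: F := D^2 + G no longer applies, and F = 5.
N = 2D + 2F - 5  [with D=0, F=5]  = 5
Without intervention: G = 1 if D >= 0 else 8  [with D=0]  = 1; F = D^2 + G  [with D=0, G=1]  = 1; N = 2D + 2F - 5  [with D=0, F=1]  = -3.
Change = 5 − (-3) = 8.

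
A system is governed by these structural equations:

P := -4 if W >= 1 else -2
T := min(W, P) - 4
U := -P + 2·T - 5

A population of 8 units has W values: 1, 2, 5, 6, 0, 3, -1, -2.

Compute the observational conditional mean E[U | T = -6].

-15

Conditioning on T=-6 selects the 3 unit(s) with W ∈ {0, -1, -2}. Their U values: -15, -15, -15. Mean = -15.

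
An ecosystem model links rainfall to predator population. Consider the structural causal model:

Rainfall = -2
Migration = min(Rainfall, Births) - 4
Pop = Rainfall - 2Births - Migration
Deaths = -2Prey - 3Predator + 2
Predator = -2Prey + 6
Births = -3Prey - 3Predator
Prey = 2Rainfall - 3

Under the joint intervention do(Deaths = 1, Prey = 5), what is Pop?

11

Setting Deaths = 1, Prey = 5 by intervention discards those variables' equations.
Predator = -2Prey + 6  [with Prey=5]  = -4
Births = -3Prey - 3Predator  [with Prey=5, Predator=-4]  = -3
Migration = min(Rainfall, Births) - 4  [with Rainfall=-2, Births=-3]  = -7
Pop = Rainfall - 2Births - Migration  [with Rainfall=-2, Births=-3, Migration=-7]  = 11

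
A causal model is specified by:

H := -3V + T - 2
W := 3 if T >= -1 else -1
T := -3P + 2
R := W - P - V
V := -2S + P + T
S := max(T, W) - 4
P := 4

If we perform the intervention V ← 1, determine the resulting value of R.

-6

The intervention breaks the incoming arrows to V: V := -2S + P + T no longer applies, and V = 1.
T = -3P + 2  [with P=4]  = -10
W = 3 if T >= -1 else -1  [with T=-10]  = -1
R = W - P - V  [with W=-1, P=4, V=1]  = -6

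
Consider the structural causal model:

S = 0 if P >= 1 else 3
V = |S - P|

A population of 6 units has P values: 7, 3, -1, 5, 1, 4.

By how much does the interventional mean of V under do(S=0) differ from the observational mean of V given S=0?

The intervention sets S=0 in all 6 units regardless of P. Recomputing V per unit gives 7, 3, 1, 5, 1, 4; average 3.5.
Conditioning on S=0 selects the 5 unit(s) with P ∈ {7, 3, 5, 1, 4}. Their V values: 7, 3, 5, 1, 4. Mean = 4.
Difference = 3.5 − 4 = -0.5.

-0.5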